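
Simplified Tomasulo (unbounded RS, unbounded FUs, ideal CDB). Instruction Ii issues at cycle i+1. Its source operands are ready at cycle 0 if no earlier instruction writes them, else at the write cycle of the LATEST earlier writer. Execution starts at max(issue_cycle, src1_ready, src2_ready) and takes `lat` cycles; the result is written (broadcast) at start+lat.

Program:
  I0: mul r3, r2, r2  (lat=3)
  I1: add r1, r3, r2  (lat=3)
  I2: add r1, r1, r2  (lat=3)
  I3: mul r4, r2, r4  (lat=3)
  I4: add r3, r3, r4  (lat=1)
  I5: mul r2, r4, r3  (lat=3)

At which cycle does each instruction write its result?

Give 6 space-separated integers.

Answer: 4 7 10 7 8 11

Derivation:
I0 mul r3: issue@1 deps=(None,None) exec_start@1 write@4
I1 add r1: issue@2 deps=(0,None) exec_start@4 write@7
I2 add r1: issue@3 deps=(1,None) exec_start@7 write@10
I3 mul r4: issue@4 deps=(None,None) exec_start@4 write@7
I4 add r3: issue@5 deps=(0,3) exec_start@7 write@8
I5 mul r2: issue@6 deps=(3,4) exec_start@8 write@11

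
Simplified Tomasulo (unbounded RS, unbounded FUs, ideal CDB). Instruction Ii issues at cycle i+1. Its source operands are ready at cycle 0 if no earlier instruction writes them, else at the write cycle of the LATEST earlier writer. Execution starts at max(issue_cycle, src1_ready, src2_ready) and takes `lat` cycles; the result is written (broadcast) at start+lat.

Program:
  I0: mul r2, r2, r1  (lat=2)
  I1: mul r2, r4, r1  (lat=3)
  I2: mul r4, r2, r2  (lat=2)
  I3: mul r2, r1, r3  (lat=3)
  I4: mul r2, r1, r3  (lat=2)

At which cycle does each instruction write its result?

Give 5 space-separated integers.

Answer: 3 5 7 7 7

Derivation:
I0 mul r2: issue@1 deps=(None,None) exec_start@1 write@3
I1 mul r2: issue@2 deps=(None,None) exec_start@2 write@5
I2 mul r4: issue@3 deps=(1,1) exec_start@5 write@7
I3 mul r2: issue@4 deps=(None,None) exec_start@4 write@7
I4 mul r2: issue@5 deps=(None,None) exec_start@5 write@7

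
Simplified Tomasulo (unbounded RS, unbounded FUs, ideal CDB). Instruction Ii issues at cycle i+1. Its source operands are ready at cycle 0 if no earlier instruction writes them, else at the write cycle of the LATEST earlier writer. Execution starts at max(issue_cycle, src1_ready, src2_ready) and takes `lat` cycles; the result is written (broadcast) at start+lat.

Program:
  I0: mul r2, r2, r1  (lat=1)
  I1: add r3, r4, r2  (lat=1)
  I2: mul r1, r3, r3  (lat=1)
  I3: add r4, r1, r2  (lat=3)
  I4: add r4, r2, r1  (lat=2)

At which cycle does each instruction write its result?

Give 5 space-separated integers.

Answer: 2 3 4 7 7

Derivation:
I0 mul r2: issue@1 deps=(None,None) exec_start@1 write@2
I1 add r3: issue@2 deps=(None,0) exec_start@2 write@3
I2 mul r1: issue@3 deps=(1,1) exec_start@3 write@4
I3 add r4: issue@4 deps=(2,0) exec_start@4 write@7
I4 add r4: issue@5 deps=(0,2) exec_start@5 write@7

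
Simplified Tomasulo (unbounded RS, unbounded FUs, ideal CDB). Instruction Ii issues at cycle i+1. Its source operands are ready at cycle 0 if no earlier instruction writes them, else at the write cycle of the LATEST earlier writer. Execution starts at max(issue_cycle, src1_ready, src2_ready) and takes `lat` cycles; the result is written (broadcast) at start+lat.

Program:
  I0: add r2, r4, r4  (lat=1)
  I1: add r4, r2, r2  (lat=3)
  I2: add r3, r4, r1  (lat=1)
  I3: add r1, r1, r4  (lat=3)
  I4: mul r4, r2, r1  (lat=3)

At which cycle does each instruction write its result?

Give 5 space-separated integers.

Answer: 2 5 6 8 11

Derivation:
I0 add r2: issue@1 deps=(None,None) exec_start@1 write@2
I1 add r4: issue@2 deps=(0,0) exec_start@2 write@5
I2 add r3: issue@3 deps=(1,None) exec_start@5 write@6
I3 add r1: issue@4 deps=(None,1) exec_start@5 write@8
I4 mul r4: issue@5 deps=(0,3) exec_start@8 write@11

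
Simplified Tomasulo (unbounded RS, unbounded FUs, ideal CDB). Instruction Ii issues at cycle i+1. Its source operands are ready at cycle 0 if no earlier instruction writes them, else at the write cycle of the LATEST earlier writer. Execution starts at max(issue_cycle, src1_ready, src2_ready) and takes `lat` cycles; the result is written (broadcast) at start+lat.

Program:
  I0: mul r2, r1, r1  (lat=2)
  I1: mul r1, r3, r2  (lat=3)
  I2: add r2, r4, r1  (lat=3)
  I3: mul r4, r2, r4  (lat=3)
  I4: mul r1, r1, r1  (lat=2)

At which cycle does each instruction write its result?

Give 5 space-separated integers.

Answer: 3 6 9 12 8

Derivation:
I0 mul r2: issue@1 deps=(None,None) exec_start@1 write@3
I1 mul r1: issue@2 deps=(None,0) exec_start@3 write@6
I2 add r2: issue@3 deps=(None,1) exec_start@6 write@9
I3 mul r4: issue@4 deps=(2,None) exec_start@9 write@12
I4 mul r1: issue@5 deps=(1,1) exec_start@6 write@8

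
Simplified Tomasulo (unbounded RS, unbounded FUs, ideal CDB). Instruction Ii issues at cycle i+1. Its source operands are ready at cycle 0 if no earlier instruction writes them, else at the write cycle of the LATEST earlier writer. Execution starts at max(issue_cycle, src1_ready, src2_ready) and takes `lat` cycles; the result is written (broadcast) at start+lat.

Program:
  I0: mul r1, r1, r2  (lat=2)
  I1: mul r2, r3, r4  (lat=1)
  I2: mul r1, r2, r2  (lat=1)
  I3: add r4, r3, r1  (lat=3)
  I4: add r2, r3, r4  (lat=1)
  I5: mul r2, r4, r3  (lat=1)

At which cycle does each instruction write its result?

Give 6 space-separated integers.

I0 mul r1: issue@1 deps=(None,None) exec_start@1 write@3
I1 mul r2: issue@2 deps=(None,None) exec_start@2 write@3
I2 mul r1: issue@3 deps=(1,1) exec_start@3 write@4
I3 add r4: issue@4 deps=(None,2) exec_start@4 write@7
I4 add r2: issue@5 deps=(None,3) exec_start@7 write@8
I5 mul r2: issue@6 deps=(3,None) exec_start@7 write@8

Answer: 3 3 4 7 8 8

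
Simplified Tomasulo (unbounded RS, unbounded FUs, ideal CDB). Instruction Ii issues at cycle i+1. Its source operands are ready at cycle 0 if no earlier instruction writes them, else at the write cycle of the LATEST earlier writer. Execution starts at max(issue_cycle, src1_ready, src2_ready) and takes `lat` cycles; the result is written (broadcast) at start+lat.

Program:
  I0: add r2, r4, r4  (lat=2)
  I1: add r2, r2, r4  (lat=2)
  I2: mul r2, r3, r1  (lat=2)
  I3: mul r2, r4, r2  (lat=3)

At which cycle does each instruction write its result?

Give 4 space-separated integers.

Answer: 3 5 5 8

Derivation:
I0 add r2: issue@1 deps=(None,None) exec_start@1 write@3
I1 add r2: issue@2 deps=(0,None) exec_start@3 write@5
I2 mul r2: issue@3 deps=(None,None) exec_start@3 write@5
I3 mul r2: issue@4 deps=(None,2) exec_start@5 write@8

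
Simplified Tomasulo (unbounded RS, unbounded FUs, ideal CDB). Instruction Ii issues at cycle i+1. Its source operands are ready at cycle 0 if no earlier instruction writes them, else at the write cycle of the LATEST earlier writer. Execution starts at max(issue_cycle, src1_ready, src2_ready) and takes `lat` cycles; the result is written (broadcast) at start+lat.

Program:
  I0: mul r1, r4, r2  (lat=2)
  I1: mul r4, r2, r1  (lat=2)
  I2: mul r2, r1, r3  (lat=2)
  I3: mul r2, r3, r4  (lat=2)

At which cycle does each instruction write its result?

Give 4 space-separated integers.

I0 mul r1: issue@1 deps=(None,None) exec_start@1 write@3
I1 mul r4: issue@2 deps=(None,0) exec_start@3 write@5
I2 mul r2: issue@3 deps=(0,None) exec_start@3 write@5
I3 mul r2: issue@4 deps=(None,1) exec_start@5 write@7

Answer: 3 5 5 7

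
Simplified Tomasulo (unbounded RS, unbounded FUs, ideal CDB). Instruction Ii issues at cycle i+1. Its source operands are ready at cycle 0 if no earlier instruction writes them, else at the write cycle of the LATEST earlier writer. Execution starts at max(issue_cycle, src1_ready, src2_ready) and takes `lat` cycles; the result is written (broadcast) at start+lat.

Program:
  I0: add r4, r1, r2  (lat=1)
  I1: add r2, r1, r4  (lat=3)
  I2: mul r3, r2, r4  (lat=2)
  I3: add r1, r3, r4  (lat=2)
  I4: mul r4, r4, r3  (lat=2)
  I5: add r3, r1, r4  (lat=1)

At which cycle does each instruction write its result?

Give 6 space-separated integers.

Answer: 2 5 7 9 9 10

Derivation:
I0 add r4: issue@1 deps=(None,None) exec_start@1 write@2
I1 add r2: issue@2 deps=(None,0) exec_start@2 write@5
I2 mul r3: issue@3 deps=(1,0) exec_start@5 write@7
I3 add r1: issue@4 deps=(2,0) exec_start@7 write@9
I4 mul r4: issue@5 deps=(0,2) exec_start@7 write@9
I5 add r3: issue@6 deps=(3,4) exec_start@9 write@10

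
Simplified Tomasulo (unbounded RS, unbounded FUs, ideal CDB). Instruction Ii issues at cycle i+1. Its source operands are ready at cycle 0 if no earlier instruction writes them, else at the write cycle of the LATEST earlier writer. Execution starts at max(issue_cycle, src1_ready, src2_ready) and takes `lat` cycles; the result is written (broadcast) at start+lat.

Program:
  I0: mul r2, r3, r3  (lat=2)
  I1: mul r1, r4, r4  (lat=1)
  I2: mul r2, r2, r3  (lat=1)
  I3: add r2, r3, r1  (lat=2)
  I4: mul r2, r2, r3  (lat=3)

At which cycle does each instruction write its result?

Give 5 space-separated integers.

Answer: 3 3 4 6 9

Derivation:
I0 mul r2: issue@1 deps=(None,None) exec_start@1 write@3
I1 mul r1: issue@2 deps=(None,None) exec_start@2 write@3
I2 mul r2: issue@3 deps=(0,None) exec_start@3 write@4
I3 add r2: issue@4 deps=(None,1) exec_start@4 write@6
I4 mul r2: issue@5 deps=(3,None) exec_start@6 write@9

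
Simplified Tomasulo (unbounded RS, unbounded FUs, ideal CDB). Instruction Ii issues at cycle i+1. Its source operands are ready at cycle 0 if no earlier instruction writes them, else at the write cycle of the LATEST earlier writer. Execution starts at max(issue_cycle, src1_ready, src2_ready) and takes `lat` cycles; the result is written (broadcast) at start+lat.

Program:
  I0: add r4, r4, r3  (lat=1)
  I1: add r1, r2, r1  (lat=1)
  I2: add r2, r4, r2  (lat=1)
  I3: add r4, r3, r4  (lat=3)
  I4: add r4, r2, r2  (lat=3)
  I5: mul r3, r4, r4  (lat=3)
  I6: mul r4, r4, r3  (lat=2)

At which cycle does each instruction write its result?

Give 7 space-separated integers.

Answer: 2 3 4 7 8 11 13

Derivation:
I0 add r4: issue@1 deps=(None,None) exec_start@1 write@2
I1 add r1: issue@2 deps=(None,None) exec_start@2 write@3
I2 add r2: issue@3 deps=(0,None) exec_start@3 write@4
I3 add r4: issue@4 deps=(None,0) exec_start@4 write@7
I4 add r4: issue@5 deps=(2,2) exec_start@5 write@8
I5 mul r3: issue@6 deps=(4,4) exec_start@8 write@11
I6 mul r4: issue@7 deps=(4,5) exec_start@11 write@13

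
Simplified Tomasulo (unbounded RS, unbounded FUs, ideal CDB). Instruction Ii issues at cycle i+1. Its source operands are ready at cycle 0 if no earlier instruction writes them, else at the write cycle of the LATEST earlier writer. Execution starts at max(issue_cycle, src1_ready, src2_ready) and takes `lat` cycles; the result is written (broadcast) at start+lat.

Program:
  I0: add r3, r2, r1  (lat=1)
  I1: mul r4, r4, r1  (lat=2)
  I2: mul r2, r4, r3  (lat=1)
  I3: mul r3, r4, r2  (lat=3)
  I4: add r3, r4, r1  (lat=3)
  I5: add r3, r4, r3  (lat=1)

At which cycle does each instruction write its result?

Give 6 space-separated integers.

Answer: 2 4 5 8 8 9

Derivation:
I0 add r3: issue@1 deps=(None,None) exec_start@1 write@2
I1 mul r4: issue@2 deps=(None,None) exec_start@2 write@4
I2 mul r2: issue@3 deps=(1,0) exec_start@4 write@5
I3 mul r3: issue@4 deps=(1,2) exec_start@5 write@8
I4 add r3: issue@5 deps=(1,None) exec_start@5 write@8
I5 add r3: issue@6 deps=(1,4) exec_start@8 write@9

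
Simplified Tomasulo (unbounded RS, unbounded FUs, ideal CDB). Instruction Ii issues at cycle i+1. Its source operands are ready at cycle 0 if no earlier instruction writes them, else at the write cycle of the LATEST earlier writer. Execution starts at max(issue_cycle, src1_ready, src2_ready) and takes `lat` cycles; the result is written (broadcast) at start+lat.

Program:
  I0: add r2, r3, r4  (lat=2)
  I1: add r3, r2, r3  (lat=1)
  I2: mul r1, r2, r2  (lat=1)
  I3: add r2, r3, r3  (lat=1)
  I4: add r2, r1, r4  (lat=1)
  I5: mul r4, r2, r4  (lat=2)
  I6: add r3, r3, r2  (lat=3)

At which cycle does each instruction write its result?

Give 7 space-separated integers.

Answer: 3 4 4 5 6 8 10

Derivation:
I0 add r2: issue@1 deps=(None,None) exec_start@1 write@3
I1 add r3: issue@2 deps=(0,None) exec_start@3 write@4
I2 mul r1: issue@3 deps=(0,0) exec_start@3 write@4
I3 add r2: issue@4 deps=(1,1) exec_start@4 write@5
I4 add r2: issue@5 deps=(2,None) exec_start@5 write@6
I5 mul r4: issue@6 deps=(4,None) exec_start@6 write@8
I6 add r3: issue@7 deps=(1,4) exec_start@7 write@10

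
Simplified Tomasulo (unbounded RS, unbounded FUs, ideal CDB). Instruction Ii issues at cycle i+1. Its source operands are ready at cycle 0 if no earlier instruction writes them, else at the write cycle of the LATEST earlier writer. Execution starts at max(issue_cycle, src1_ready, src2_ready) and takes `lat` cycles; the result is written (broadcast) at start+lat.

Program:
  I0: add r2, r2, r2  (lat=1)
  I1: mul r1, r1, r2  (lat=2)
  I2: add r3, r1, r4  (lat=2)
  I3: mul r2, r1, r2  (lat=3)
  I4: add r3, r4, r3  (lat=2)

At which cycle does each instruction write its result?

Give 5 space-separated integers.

Answer: 2 4 6 7 8

Derivation:
I0 add r2: issue@1 deps=(None,None) exec_start@1 write@2
I1 mul r1: issue@2 deps=(None,0) exec_start@2 write@4
I2 add r3: issue@3 deps=(1,None) exec_start@4 write@6
I3 mul r2: issue@4 deps=(1,0) exec_start@4 write@7
I4 add r3: issue@5 deps=(None,2) exec_start@6 write@8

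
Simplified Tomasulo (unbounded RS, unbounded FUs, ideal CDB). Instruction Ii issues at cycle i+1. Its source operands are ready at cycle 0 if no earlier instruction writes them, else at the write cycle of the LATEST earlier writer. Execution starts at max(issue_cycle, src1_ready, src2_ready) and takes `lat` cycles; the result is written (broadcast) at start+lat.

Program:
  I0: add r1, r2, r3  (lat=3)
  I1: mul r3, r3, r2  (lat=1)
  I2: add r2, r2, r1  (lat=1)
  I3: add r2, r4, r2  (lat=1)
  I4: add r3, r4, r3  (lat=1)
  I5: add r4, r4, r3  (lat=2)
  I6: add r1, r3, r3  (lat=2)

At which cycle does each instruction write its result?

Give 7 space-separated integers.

I0 add r1: issue@1 deps=(None,None) exec_start@1 write@4
I1 mul r3: issue@2 deps=(None,None) exec_start@2 write@3
I2 add r2: issue@3 deps=(None,0) exec_start@4 write@5
I3 add r2: issue@4 deps=(None,2) exec_start@5 write@6
I4 add r3: issue@5 deps=(None,1) exec_start@5 write@6
I5 add r4: issue@6 deps=(None,4) exec_start@6 write@8
I6 add r1: issue@7 deps=(4,4) exec_start@7 write@9

Answer: 4 3 5 6 6 8 9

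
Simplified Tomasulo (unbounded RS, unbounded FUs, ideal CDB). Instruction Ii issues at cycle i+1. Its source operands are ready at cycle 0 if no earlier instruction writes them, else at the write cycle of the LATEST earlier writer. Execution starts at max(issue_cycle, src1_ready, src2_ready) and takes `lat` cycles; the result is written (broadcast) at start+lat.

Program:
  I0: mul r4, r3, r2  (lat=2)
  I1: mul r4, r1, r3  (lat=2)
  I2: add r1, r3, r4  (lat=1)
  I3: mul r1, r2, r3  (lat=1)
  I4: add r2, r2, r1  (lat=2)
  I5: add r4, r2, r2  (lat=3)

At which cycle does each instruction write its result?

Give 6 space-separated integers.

I0 mul r4: issue@1 deps=(None,None) exec_start@1 write@3
I1 mul r4: issue@2 deps=(None,None) exec_start@2 write@4
I2 add r1: issue@3 deps=(None,1) exec_start@4 write@5
I3 mul r1: issue@4 deps=(None,None) exec_start@4 write@5
I4 add r2: issue@5 deps=(None,3) exec_start@5 write@7
I5 add r4: issue@6 deps=(4,4) exec_start@7 write@10

Answer: 3 4 5 5 7 10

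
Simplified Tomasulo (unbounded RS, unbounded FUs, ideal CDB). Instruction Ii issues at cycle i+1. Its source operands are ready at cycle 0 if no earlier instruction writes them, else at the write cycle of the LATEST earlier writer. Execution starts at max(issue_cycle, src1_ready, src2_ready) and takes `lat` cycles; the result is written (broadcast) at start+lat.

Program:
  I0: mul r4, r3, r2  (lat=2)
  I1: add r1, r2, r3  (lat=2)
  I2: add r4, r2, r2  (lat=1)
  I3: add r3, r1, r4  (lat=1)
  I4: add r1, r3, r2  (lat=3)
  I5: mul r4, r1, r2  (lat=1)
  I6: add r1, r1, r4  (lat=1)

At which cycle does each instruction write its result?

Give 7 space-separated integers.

I0 mul r4: issue@1 deps=(None,None) exec_start@1 write@3
I1 add r1: issue@2 deps=(None,None) exec_start@2 write@4
I2 add r4: issue@3 deps=(None,None) exec_start@3 write@4
I3 add r3: issue@4 deps=(1,2) exec_start@4 write@5
I4 add r1: issue@5 deps=(3,None) exec_start@5 write@8
I5 mul r4: issue@6 deps=(4,None) exec_start@8 write@9
I6 add r1: issue@7 deps=(4,5) exec_start@9 write@10

Answer: 3 4 4 5 8 9 10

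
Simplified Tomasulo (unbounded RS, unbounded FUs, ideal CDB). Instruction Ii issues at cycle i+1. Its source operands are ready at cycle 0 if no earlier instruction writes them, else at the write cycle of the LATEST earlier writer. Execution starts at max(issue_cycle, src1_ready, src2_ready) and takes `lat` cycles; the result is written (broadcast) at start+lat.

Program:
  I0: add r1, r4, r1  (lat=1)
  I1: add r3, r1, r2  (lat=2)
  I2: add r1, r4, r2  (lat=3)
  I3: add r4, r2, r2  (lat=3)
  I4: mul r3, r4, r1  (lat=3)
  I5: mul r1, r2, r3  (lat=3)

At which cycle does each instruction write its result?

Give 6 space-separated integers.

I0 add r1: issue@1 deps=(None,None) exec_start@1 write@2
I1 add r3: issue@2 deps=(0,None) exec_start@2 write@4
I2 add r1: issue@3 deps=(None,None) exec_start@3 write@6
I3 add r4: issue@4 deps=(None,None) exec_start@4 write@7
I4 mul r3: issue@5 deps=(3,2) exec_start@7 write@10
I5 mul r1: issue@6 deps=(None,4) exec_start@10 write@13

Answer: 2 4 6 7 10 13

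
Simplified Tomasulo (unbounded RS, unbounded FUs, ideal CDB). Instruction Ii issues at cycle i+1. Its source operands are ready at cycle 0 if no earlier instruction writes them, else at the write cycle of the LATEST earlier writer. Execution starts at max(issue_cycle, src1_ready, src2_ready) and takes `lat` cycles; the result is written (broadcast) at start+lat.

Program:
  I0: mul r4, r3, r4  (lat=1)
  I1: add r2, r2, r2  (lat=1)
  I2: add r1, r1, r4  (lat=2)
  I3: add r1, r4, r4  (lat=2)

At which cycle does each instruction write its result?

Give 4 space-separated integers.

Answer: 2 3 5 6

Derivation:
I0 mul r4: issue@1 deps=(None,None) exec_start@1 write@2
I1 add r2: issue@2 deps=(None,None) exec_start@2 write@3
I2 add r1: issue@3 deps=(None,0) exec_start@3 write@5
I3 add r1: issue@4 deps=(0,0) exec_start@4 write@6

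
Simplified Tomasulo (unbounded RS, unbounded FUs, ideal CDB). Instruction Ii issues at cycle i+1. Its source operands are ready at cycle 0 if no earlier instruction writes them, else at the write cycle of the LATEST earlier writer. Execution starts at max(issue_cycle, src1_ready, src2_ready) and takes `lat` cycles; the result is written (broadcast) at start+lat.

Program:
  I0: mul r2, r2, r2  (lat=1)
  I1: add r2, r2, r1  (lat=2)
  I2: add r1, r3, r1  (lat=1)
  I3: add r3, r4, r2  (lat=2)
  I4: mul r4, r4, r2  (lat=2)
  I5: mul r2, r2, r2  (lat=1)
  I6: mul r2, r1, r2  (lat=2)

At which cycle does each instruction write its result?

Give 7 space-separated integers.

I0 mul r2: issue@1 deps=(None,None) exec_start@1 write@2
I1 add r2: issue@2 deps=(0,None) exec_start@2 write@4
I2 add r1: issue@3 deps=(None,None) exec_start@3 write@4
I3 add r3: issue@4 deps=(None,1) exec_start@4 write@6
I4 mul r4: issue@5 deps=(None,1) exec_start@5 write@7
I5 mul r2: issue@6 deps=(1,1) exec_start@6 write@7
I6 mul r2: issue@7 deps=(2,5) exec_start@7 write@9

Answer: 2 4 4 6 7 7 9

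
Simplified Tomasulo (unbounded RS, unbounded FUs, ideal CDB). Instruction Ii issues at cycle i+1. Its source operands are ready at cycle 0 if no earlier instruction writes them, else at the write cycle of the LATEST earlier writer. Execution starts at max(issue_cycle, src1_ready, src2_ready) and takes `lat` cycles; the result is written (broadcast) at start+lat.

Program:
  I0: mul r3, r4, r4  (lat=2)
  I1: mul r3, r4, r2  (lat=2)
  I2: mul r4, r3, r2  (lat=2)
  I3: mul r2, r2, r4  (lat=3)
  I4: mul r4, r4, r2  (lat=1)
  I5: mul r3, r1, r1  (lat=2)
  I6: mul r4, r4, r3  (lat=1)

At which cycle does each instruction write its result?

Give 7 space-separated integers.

Answer: 3 4 6 9 10 8 11

Derivation:
I0 mul r3: issue@1 deps=(None,None) exec_start@1 write@3
I1 mul r3: issue@2 deps=(None,None) exec_start@2 write@4
I2 mul r4: issue@3 deps=(1,None) exec_start@4 write@6
I3 mul r2: issue@4 deps=(None,2) exec_start@6 write@9
I4 mul r4: issue@5 deps=(2,3) exec_start@9 write@10
I5 mul r3: issue@6 deps=(None,None) exec_start@6 write@8
I6 mul r4: issue@7 deps=(4,5) exec_start@10 write@11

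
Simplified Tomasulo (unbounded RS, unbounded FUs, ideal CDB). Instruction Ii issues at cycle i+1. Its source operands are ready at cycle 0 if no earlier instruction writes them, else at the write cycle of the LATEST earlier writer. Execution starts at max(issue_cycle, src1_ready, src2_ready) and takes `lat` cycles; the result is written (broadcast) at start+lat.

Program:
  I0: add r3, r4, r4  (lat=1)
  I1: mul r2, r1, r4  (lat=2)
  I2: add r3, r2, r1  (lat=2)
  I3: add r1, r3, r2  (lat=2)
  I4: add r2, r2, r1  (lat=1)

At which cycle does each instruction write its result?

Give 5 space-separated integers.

I0 add r3: issue@1 deps=(None,None) exec_start@1 write@2
I1 mul r2: issue@2 deps=(None,None) exec_start@2 write@4
I2 add r3: issue@3 deps=(1,None) exec_start@4 write@6
I3 add r1: issue@4 deps=(2,1) exec_start@6 write@8
I4 add r2: issue@5 deps=(1,3) exec_start@8 write@9

Answer: 2 4 6 8 9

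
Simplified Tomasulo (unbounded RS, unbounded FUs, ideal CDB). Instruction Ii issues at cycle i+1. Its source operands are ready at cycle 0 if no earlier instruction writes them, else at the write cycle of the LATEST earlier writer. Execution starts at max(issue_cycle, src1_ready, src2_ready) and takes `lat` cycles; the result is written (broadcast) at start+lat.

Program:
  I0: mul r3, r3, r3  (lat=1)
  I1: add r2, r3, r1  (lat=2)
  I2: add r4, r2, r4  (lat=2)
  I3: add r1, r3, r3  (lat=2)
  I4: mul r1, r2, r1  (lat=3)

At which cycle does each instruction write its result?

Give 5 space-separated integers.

Answer: 2 4 6 6 9

Derivation:
I0 mul r3: issue@1 deps=(None,None) exec_start@1 write@2
I1 add r2: issue@2 deps=(0,None) exec_start@2 write@4
I2 add r4: issue@3 deps=(1,None) exec_start@4 write@6
I3 add r1: issue@4 deps=(0,0) exec_start@4 write@6
I4 mul r1: issue@5 deps=(1,3) exec_start@6 write@9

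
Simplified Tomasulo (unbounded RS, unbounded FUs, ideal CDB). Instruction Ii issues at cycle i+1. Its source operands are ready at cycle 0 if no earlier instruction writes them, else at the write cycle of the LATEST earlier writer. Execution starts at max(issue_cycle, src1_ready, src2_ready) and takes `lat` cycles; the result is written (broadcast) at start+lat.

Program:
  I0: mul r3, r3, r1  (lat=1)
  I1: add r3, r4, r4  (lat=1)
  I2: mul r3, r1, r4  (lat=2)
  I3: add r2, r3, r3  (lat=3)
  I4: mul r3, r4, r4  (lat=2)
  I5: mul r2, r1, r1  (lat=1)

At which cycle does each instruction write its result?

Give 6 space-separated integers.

Answer: 2 3 5 8 7 7

Derivation:
I0 mul r3: issue@1 deps=(None,None) exec_start@1 write@2
I1 add r3: issue@2 deps=(None,None) exec_start@2 write@3
I2 mul r3: issue@3 deps=(None,None) exec_start@3 write@5
I3 add r2: issue@4 deps=(2,2) exec_start@5 write@8
I4 mul r3: issue@5 deps=(None,None) exec_start@5 write@7
I5 mul r2: issue@6 deps=(None,None) exec_start@6 write@7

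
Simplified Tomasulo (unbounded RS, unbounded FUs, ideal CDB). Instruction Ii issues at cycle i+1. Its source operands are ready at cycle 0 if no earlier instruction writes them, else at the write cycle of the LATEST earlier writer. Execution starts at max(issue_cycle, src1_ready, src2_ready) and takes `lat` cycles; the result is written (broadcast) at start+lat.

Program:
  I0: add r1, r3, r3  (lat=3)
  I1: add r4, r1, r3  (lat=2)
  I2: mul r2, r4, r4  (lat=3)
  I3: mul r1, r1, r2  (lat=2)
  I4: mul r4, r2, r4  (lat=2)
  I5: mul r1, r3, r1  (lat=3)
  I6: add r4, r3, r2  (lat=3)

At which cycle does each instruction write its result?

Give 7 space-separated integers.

I0 add r1: issue@1 deps=(None,None) exec_start@1 write@4
I1 add r4: issue@2 deps=(0,None) exec_start@4 write@6
I2 mul r2: issue@3 deps=(1,1) exec_start@6 write@9
I3 mul r1: issue@4 deps=(0,2) exec_start@9 write@11
I4 mul r4: issue@5 deps=(2,1) exec_start@9 write@11
I5 mul r1: issue@6 deps=(None,3) exec_start@11 write@14
I6 add r4: issue@7 deps=(None,2) exec_start@9 write@12

Answer: 4 6 9 11 11 14 12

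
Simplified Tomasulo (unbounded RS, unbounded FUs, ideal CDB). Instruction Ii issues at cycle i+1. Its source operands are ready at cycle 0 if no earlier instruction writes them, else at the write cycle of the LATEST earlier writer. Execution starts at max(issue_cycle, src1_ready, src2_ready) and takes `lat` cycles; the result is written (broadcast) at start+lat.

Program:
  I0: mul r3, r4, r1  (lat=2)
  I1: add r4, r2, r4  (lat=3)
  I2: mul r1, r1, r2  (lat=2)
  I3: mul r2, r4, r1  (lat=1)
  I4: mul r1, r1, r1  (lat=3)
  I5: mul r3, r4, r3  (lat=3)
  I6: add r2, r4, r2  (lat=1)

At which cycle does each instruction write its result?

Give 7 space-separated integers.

Answer: 3 5 5 6 8 9 8

Derivation:
I0 mul r3: issue@1 deps=(None,None) exec_start@1 write@3
I1 add r4: issue@2 deps=(None,None) exec_start@2 write@5
I2 mul r1: issue@3 deps=(None,None) exec_start@3 write@5
I3 mul r2: issue@4 deps=(1,2) exec_start@5 write@6
I4 mul r1: issue@5 deps=(2,2) exec_start@5 write@8
I5 mul r3: issue@6 deps=(1,0) exec_start@6 write@9
I6 add r2: issue@7 deps=(1,3) exec_start@7 write@8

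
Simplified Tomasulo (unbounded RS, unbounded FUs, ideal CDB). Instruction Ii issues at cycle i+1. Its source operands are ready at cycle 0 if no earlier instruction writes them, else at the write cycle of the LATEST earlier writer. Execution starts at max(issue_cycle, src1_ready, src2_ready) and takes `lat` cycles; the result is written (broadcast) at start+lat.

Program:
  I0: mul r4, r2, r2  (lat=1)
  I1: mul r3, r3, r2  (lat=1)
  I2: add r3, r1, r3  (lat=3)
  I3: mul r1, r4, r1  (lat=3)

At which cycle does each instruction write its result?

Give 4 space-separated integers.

I0 mul r4: issue@1 deps=(None,None) exec_start@1 write@2
I1 mul r3: issue@2 deps=(None,None) exec_start@2 write@3
I2 add r3: issue@3 deps=(None,1) exec_start@3 write@6
I3 mul r1: issue@4 deps=(0,None) exec_start@4 write@7

Answer: 2 3 6 7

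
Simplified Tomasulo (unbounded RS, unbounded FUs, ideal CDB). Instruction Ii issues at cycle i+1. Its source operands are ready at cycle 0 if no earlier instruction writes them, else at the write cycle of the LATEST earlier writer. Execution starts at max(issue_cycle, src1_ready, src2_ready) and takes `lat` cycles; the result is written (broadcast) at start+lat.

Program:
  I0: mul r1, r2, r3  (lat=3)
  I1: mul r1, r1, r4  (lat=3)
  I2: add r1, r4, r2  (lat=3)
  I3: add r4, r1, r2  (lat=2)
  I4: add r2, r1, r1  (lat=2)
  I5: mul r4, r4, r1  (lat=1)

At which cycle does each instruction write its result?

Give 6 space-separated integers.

I0 mul r1: issue@1 deps=(None,None) exec_start@1 write@4
I1 mul r1: issue@2 deps=(0,None) exec_start@4 write@7
I2 add r1: issue@3 deps=(None,None) exec_start@3 write@6
I3 add r4: issue@4 deps=(2,None) exec_start@6 write@8
I4 add r2: issue@5 deps=(2,2) exec_start@6 write@8
I5 mul r4: issue@6 deps=(3,2) exec_start@8 write@9

Answer: 4 7 6 8 8 9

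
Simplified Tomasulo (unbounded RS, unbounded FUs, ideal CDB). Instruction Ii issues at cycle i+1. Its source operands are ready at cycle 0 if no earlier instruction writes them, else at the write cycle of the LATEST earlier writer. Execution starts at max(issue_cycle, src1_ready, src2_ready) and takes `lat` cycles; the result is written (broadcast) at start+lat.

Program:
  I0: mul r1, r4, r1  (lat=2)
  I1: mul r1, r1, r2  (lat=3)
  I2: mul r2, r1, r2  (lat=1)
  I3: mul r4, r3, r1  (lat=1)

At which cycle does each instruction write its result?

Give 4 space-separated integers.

I0 mul r1: issue@1 deps=(None,None) exec_start@1 write@3
I1 mul r1: issue@2 deps=(0,None) exec_start@3 write@6
I2 mul r2: issue@3 deps=(1,None) exec_start@6 write@7
I3 mul r4: issue@4 deps=(None,1) exec_start@6 write@7

Answer: 3 6 7 7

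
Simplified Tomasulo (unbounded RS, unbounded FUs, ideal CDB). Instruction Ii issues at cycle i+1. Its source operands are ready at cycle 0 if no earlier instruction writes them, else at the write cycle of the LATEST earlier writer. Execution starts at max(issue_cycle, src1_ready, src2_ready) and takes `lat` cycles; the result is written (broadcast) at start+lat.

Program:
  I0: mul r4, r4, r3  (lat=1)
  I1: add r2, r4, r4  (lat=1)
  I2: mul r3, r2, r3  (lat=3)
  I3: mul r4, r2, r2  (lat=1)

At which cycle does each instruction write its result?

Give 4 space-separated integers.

I0 mul r4: issue@1 deps=(None,None) exec_start@1 write@2
I1 add r2: issue@2 deps=(0,0) exec_start@2 write@3
I2 mul r3: issue@3 deps=(1,None) exec_start@3 write@6
I3 mul r4: issue@4 deps=(1,1) exec_start@4 write@5

Answer: 2 3 6 5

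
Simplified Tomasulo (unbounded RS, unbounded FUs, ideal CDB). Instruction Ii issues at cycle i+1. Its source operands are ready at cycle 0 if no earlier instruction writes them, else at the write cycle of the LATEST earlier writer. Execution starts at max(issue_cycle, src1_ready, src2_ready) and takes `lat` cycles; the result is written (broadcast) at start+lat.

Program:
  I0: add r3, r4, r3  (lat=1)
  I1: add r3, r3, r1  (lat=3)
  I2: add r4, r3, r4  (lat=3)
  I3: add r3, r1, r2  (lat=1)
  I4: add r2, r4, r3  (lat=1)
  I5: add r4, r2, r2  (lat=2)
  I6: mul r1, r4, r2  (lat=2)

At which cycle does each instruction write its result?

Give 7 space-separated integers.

Answer: 2 5 8 5 9 11 13

Derivation:
I0 add r3: issue@1 deps=(None,None) exec_start@1 write@2
I1 add r3: issue@2 deps=(0,None) exec_start@2 write@5
I2 add r4: issue@3 deps=(1,None) exec_start@5 write@8
I3 add r3: issue@4 deps=(None,None) exec_start@4 write@5
I4 add r2: issue@5 deps=(2,3) exec_start@8 write@9
I5 add r4: issue@6 deps=(4,4) exec_start@9 write@11
I6 mul r1: issue@7 deps=(5,4) exec_start@11 write@13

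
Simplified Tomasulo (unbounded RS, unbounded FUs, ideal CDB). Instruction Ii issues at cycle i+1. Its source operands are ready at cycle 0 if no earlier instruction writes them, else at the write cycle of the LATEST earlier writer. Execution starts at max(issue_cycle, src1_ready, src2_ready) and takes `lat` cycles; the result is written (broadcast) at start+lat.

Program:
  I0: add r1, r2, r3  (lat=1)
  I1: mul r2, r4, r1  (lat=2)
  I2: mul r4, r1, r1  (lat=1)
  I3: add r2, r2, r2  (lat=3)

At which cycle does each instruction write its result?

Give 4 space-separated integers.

I0 add r1: issue@1 deps=(None,None) exec_start@1 write@2
I1 mul r2: issue@2 deps=(None,0) exec_start@2 write@4
I2 mul r4: issue@3 deps=(0,0) exec_start@3 write@4
I3 add r2: issue@4 deps=(1,1) exec_start@4 write@7

Answer: 2 4 4 7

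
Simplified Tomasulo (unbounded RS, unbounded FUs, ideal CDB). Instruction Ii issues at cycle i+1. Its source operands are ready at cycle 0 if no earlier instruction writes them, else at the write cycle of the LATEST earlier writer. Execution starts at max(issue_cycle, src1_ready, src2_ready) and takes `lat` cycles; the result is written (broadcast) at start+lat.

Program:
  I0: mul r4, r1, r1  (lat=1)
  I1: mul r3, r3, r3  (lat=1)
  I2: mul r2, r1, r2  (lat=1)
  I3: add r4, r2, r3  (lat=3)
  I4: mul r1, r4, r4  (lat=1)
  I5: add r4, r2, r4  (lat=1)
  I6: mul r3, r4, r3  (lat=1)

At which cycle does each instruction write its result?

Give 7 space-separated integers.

Answer: 2 3 4 7 8 8 9

Derivation:
I0 mul r4: issue@1 deps=(None,None) exec_start@1 write@2
I1 mul r3: issue@2 deps=(None,None) exec_start@2 write@3
I2 mul r2: issue@3 deps=(None,None) exec_start@3 write@4
I3 add r4: issue@4 deps=(2,1) exec_start@4 write@7
I4 mul r1: issue@5 deps=(3,3) exec_start@7 write@8
I5 add r4: issue@6 deps=(2,3) exec_start@7 write@8
I6 mul r3: issue@7 deps=(5,1) exec_start@8 write@9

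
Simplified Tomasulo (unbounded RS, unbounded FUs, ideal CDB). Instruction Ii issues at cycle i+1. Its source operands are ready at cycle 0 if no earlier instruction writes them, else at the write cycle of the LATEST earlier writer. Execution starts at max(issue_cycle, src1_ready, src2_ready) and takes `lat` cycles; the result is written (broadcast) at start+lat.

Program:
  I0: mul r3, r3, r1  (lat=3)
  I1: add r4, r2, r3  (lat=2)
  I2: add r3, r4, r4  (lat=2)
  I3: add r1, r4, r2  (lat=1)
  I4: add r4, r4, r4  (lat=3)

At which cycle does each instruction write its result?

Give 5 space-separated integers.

I0 mul r3: issue@1 deps=(None,None) exec_start@1 write@4
I1 add r4: issue@2 deps=(None,0) exec_start@4 write@6
I2 add r3: issue@3 deps=(1,1) exec_start@6 write@8
I3 add r1: issue@4 deps=(1,None) exec_start@6 write@7
I4 add r4: issue@5 deps=(1,1) exec_start@6 write@9

Answer: 4 6 8 7 9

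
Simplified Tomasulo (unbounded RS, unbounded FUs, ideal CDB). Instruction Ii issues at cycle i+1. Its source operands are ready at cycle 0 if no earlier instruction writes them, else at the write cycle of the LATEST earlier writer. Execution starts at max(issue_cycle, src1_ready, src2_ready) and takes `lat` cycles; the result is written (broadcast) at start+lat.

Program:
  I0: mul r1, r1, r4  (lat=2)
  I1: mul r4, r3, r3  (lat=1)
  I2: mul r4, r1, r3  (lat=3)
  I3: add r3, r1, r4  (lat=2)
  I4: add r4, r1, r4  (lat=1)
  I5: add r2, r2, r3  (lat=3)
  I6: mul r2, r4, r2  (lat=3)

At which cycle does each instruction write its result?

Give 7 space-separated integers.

Answer: 3 3 6 8 7 11 14

Derivation:
I0 mul r1: issue@1 deps=(None,None) exec_start@1 write@3
I1 mul r4: issue@2 deps=(None,None) exec_start@2 write@3
I2 mul r4: issue@3 deps=(0,None) exec_start@3 write@6
I3 add r3: issue@4 deps=(0,2) exec_start@6 write@8
I4 add r4: issue@5 deps=(0,2) exec_start@6 write@7
I5 add r2: issue@6 deps=(None,3) exec_start@8 write@11
I6 mul r2: issue@7 deps=(4,5) exec_start@11 write@14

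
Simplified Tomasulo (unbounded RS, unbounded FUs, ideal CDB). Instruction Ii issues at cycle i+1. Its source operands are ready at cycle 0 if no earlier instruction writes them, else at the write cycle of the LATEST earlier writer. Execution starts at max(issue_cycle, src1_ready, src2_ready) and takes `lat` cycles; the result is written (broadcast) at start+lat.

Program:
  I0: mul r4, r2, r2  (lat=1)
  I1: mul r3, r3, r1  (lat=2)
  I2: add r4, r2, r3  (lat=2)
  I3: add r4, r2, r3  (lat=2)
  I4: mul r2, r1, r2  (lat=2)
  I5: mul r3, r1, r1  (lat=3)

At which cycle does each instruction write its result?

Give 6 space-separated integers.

I0 mul r4: issue@1 deps=(None,None) exec_start@1 write@2
I1 mul r3: issue@2 deps=(None,None) exec_start@2 write@4
I2 add r4: issue@3 deps=(None,1) exec_start@4 write@6
I3 add r4: issue@4 deps=(None,1) exec_start@4 write@6
I4 mul r2: issue@5 deps=(None,None) exec_start@5 write@7
I5 mul r3: issue@6 deps=(None,None) exec_start@6 write@9

Answer: 2 4 6 6 7 9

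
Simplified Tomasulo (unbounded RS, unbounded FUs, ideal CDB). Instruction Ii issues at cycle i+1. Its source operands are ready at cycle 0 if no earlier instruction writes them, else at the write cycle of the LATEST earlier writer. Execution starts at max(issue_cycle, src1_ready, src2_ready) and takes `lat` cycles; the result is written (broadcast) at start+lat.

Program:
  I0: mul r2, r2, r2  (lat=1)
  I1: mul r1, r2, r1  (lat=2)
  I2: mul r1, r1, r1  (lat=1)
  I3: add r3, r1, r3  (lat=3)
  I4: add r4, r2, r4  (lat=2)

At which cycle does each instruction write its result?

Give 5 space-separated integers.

Answer: 2 4 5 8 7

Derivation:
I0 mul r2: issue@1 deps=(None,None) exec_start@1 write@2
I1 mul r1: issue@2 deps=(0,None) exec_start@2 write@4
I2 mul r1: issue@3 deps=(1,1) exec_start@4 write@5
I3 add r3: issue@4 deps=(2,None) exec_start@5 write@8
I4 add r4: issue@5 deps=(0,None) exec_start@5 write@7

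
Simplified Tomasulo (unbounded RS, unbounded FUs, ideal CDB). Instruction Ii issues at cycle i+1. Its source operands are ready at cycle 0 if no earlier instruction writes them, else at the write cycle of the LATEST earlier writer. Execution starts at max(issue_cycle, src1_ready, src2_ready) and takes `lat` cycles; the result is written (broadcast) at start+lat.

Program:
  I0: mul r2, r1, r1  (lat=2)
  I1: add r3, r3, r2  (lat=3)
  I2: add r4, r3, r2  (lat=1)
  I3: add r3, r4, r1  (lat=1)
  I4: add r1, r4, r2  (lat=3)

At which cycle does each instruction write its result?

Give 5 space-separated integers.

I0 mul r2: issue@1 deps=(None,None) exec_start@1 write@3
I1 add r3: issue@2 deps=(None,0) exec_start@3 write@6
I2 add r4: issue@3 deps=(1,0) exec_start@6 write@7
I3 add r3: issue@4 deps=(2,None) exec_start@7 write@8
I4 add r1: issue@5 deps=(2,0) exec_start@7 write@10

Answer: 3 6 7 8 10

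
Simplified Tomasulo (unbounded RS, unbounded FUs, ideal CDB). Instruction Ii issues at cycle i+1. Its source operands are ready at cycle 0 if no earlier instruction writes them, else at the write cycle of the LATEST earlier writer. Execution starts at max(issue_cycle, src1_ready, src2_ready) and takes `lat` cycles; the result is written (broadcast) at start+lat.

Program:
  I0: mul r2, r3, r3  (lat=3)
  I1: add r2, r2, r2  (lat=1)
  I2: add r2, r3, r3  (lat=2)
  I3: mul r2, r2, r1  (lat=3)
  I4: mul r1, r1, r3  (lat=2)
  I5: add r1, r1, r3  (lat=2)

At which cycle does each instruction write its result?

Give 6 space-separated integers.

Answer: 4 5 5 8 7 9

Derivation:
I0 mul r2: issue@1 deps=(None,None) exec_start@1 write@4
I1 add r2: issue@2 deps=(0,0) exec_start@4 write@5
I2 add r2: issue@3 deps=(None,None) exec_start@3 write@5
I3 mul r2: issue@4 deps=(2,None) exec_start@5 write@8
I4 mul r1: issue@5 deps=(None,None) exec_start@5 write@7
I5 add r1: issue@6 deps=(4,None) exec_start@7 write@9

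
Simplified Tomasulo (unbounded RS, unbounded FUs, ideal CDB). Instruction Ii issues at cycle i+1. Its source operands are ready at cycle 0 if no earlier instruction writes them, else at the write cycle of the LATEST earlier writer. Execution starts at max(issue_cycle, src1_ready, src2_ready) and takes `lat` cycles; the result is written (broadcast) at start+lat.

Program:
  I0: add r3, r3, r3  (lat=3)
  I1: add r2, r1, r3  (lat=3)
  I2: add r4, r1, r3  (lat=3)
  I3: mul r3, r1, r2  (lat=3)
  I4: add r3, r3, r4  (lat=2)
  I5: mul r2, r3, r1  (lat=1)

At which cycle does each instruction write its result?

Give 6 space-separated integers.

Answer: 4 7 7 10 12 13

Derivation:
I0 add r3: issue@1 deps=(None,None) exec_start@1 write@4
I1 add r2: issue@2 deps=(None,0) exec_start@4 write@7
I2 add r4: issue@3 deps=(None,0) exec_start@4 write@7
I3 mul r3: issue@4 deps=(None,1) exec_start@7 write@10
I4 add r3: issue@5 deps=(3,2) exec_start@10 write@12
I5 mul r2: issue@6 deps=(4,None) exec_start@12 write@13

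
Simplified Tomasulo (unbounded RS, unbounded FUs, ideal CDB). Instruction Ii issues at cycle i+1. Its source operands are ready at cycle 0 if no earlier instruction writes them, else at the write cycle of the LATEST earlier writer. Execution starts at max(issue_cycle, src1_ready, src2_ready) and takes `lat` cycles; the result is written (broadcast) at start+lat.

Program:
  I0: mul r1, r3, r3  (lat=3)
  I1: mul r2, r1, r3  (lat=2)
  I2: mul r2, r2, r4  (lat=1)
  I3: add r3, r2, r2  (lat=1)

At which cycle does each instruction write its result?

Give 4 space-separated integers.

I0 mul r1: issue@1 deps=(None,None) exec_start@1 write@4
I1 mul r2: issue@2 deps=(0,None) exec_start@4 write@6
I2 mul r2: issue@3 deps=(1,None) exec_start@6 write@7
I3 add r3: issue@4 deps=(2,2) exec_start@7 write@8

Answer: 4 6 7 8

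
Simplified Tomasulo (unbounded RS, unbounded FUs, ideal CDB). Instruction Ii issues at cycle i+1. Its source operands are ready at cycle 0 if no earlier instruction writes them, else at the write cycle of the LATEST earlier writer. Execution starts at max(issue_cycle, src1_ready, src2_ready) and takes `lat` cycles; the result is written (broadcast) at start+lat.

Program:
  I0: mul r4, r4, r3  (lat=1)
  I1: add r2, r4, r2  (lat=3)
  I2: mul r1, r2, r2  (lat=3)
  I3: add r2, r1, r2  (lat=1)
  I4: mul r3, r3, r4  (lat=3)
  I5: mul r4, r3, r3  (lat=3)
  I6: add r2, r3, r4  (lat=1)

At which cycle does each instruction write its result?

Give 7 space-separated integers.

I0 mul r4: issue@1 deps=(None,None) exec_start@1 write@2
I1 add r2: issue@2 deps=(0,None) exec_start@2 write@5
I2 mul r1: issue@3 deps=(1,1) exec_start@5 write@8
I3 add r2: issue@4 deps=(2,1) exec_start@8 write@9
I4 mul r3: issue@5 deps=(None,0) exec_start@5 write@8
I5 mul r4: issue@6 deps=(4,4) exec_start@8 write@11
I6 add r2: issue@7 deps=(4,5) exec_start@11 write@12

Answer: 2 5 8 9 8 11 12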